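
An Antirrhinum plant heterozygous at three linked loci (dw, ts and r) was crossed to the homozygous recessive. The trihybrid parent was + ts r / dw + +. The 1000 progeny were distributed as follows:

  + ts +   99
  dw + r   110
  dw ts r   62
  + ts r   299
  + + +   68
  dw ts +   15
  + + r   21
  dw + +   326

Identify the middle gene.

ts

The two rarest classes, + + r and dw ts +, are the double crossovers. Comparing them with the parentals, only the ts allele has switched, so ts is the middle locus and the order is r – ts – dw.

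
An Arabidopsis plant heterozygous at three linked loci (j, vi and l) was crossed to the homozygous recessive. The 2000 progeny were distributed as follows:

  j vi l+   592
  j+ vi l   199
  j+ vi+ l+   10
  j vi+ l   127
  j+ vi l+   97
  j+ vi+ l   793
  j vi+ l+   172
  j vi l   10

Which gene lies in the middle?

l

The two most frequent reciprocal classes, j vi l+ and j+ vi+ l, are the parental types, so the F1 was j vi l+ / j+ vi+ l.
The two rarest classes, j vi l and j+ vi+ l+, are the double crossovers. Comparing them with the parentals, only the l allele has switched, so l is the middle locus and the order is j – l – vi.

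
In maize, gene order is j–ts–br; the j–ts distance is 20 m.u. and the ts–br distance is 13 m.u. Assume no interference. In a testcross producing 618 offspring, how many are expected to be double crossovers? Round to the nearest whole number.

Map distances give recombination frequencies of 0.200 and 0.130 for the two intervals.
With no interference, expected double-crossover frequency = 0.200 × 0.130 = 0.02600.
Expected number = 0.02600 × 618 = 16.07 ≈ 16.

16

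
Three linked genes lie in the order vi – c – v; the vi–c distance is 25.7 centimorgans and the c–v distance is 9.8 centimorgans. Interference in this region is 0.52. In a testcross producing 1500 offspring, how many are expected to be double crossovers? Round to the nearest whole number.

18

Map distances give recombination frequencies of 0.257 and 0.098 for the two intervals.
With interference 0.52 (so coincidence = 0.48), expected double-crossover frequency = 0.257 × 0.098 × 0.48 = 0.01209.
Expected number = 0.01209 × 1500 = 18.13 ≈ 18.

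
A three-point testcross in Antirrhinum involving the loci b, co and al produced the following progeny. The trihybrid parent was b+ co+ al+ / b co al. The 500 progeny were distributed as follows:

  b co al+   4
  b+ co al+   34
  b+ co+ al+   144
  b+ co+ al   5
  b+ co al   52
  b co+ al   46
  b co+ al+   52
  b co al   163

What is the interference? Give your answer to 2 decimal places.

0.55

The two rarest classes, b+ co+ al and b co al+, are the double crossovers. Comparing them with the parentals, only the al allele has switched, so al is the middle locus and the order is b – al – co.
b–al: (104 + 9)/500 = 0.2260; al–co: (80 + 9)/500 = 0.1780.
Expected DCO frequency = 0.2260 × 0.1780 ≈ 0.04023; observed = 9/500 ≈ 0.01800.
Coefficient of coincidence = 0.01800/0.04023 ≈ 0.45; interference = 1 − 0.45 = 0.55.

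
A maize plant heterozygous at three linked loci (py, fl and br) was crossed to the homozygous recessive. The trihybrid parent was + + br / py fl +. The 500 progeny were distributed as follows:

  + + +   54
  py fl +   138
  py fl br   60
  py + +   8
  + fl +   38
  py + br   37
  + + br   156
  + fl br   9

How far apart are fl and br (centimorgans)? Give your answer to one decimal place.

26.2 centimorgans

The two rarest classes, + fl br and py + +, are the double crossovers. Comparing them with the parentals, only the fl allele has switched, so fl is the middle locus and the order is py – fl – br.
Crossovers in the fl–br interval produce the single-crossover classes + + + and py fl br (54 + 60 = 114) plus the double crossovers (17).
RF(fl–br) = (114 + 17) / 500 = 131/500 = 0.2620 → 26.2 centimorgans.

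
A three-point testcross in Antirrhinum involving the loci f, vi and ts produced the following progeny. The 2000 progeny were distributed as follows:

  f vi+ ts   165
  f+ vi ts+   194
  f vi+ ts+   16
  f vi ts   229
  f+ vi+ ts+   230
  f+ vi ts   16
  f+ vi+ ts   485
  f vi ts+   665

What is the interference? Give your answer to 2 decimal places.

0.67

The two most frequent reciprocal classes, f vi ts+ and f+ vi+ ts, are the parental types, so the F1 was f vi ts+ / f+ vi+ ts.
The two rarest classes, f vi+ ts+ and f+ vi ts, are the double crossovers. Comparing them with the parentals, only the vi allele has switched, so vi is the middle locus and the order is f – vi – ts.
f–vi: (359 + 32)/2000 = 0.1955; vi–ts: (459 + 32)/2000 = 0.2455.
Expected DCO frequency = 0.1955 × 0.2455 ≈ 0.04800; observed = 32/2000 ≈ 0.01600.
Coefficient of coincidence = 0.01600/0.04800 ≈ 0.33; interference = 1 − 0.33 = 0.67.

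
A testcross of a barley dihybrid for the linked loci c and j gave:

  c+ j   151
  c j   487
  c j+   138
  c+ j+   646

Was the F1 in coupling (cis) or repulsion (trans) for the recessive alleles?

cis

The two most frequent classes are c+ j+ (646) and c j (487); these are the parental (non-recombinant) types.
So the F1 carried c+ j+ on one chromosome and c j on the other — the recessive alleles are on the same chromosome (cis / coupling).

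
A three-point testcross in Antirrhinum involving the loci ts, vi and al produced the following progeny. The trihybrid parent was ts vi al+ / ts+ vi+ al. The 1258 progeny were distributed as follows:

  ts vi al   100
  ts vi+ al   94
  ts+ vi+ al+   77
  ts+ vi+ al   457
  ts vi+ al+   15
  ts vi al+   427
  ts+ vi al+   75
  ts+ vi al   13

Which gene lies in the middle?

The two rarest classes, ts vi+ al+ and ts+ vi al, are the double crossovers. Comparing them with the parentals, only the vi allele has switched, so vi is the middle locus and the order is ts – vi – al.

vi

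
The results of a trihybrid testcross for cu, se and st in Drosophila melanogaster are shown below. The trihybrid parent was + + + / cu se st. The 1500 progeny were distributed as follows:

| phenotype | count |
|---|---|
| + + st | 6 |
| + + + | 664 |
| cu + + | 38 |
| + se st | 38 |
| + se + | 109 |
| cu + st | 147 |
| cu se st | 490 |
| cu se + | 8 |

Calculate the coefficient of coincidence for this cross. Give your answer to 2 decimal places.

The two rarest classes, + + st and cu se +, are the double crossovers. Comparing them with the parentals, only the st allele has switched, so st is the middle locus and the order is cu – st – se.
cu–st: (76 + 14)/1500 = 0.0600; st–se: (256 + 14)/1500 = 0.1800.
Expected DCO frequency = 0.0600 × 0.1800 ≈ 0.01080; observed = 14/1500 ≈ 0.00933.
Coefficient of coincidence = 0.00933/0.01080 ≈ 0.86.

0.86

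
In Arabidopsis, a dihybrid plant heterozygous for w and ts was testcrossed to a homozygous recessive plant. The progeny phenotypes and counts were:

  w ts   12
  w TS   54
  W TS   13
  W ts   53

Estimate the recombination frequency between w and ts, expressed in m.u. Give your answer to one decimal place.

18.9 m.u.

The two most frequent classes, W ts (53) and w TS (54), are the parental types, so the F1 was W ts / w TS.
The recombinant classes are W TS and w ts: 13 + 12 = 25.
Recombination frequency = 25/132 = 0.1894 ≈ 18.9%, i.e. 18.9 m.u.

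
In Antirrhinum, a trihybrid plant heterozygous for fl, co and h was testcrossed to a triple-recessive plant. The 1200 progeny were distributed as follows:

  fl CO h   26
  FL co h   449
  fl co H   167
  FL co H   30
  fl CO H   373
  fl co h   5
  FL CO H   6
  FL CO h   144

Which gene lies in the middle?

The two most frequent reciprocal classes, fl CO H and FL co h, are the parental types, so the F1 was fl CO H / FL co h.
The two rarest classes, FL CO H and fl co h, are the double crossovers. Comparing them with the parentals, only the fl allele has switched, so fl is the middle locus and the order is co – fl – h.

fl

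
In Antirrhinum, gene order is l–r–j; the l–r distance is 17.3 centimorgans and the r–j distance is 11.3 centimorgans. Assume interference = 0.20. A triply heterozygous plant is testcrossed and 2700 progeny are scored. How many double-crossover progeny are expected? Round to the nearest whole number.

Map distances give recombination frequencies of 0.173 and 0.113 for the two intervals.
With interference 0.20 (so coincidence = 0.80), expected double-crossover frequency = 0.173 × 0.113 × 0.80 = 0.01564.
Expected number = 0.01564 × 2700 = 42.23 ≈ 42.

42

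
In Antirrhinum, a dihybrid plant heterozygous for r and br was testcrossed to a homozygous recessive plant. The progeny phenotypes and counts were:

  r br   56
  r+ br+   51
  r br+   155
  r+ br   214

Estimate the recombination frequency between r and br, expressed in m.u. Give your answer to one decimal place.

The two most frequent classes, r+ br (214) and r br+ (155), are the parental types, so the F1 was r+ br / r br+.
The recombinant classes are r+ br+ and r br: 51 + 56 = 107.
Recombination frequency = 107/476 = 0.2248 ≈ 22.5%, i.e. 22.5 m.u.

22.5 m.u.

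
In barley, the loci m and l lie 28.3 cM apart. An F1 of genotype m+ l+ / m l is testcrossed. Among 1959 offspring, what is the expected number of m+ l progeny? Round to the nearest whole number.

A map distance of 28.3 cM corresponds to a recombination frequency of 0.283.
The F1 is m+ l+ / m l, so m+ l is a recombinant gamete class with expected frequency r/2 = 0.283/2 = 0.1415.
Expected number = 0.1415 × 1959 = 277.20 ≈ 277.

277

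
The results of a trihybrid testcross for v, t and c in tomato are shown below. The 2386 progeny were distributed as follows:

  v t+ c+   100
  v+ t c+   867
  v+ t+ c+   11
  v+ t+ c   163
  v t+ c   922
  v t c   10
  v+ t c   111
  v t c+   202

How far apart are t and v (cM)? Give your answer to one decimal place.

The two most frequent reciprocal classes, v+ t c+ and v t+ c, are the parental types, so the F1 was v+ t c+ / v t+ c.
The two rarest classes, v+ t+ c+ and v t c, are the double crossovers. Comparing them with the parentals, only the t allele has switched, so t is the middle locus and the order is v – t – c.
Crossovers in the v–t interval produce the single-crossover classes v t c+ and v+ t+ c (202 + 163 = 365) plus the double crossovers (21).
RF(v–t) = (365 + 21) / 2386 = 386/2386 = 0.1618 → 16.2 cM.

16.2 cM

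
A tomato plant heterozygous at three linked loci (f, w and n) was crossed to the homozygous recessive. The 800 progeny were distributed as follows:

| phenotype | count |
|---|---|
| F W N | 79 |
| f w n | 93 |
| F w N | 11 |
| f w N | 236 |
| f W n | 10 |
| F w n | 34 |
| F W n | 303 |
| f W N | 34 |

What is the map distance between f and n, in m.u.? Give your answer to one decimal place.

24.1 m.u.

The two most frequent reciprocal classes, f w N and F W n, are the parental types, so the F1 was f w N / F W n.
The two rarest classes, F w N and f W n, are the double crossovers. Comparing them with the parentals, only the f allele has switched, so f is the middle locus and the order is n – f – w.
Crossovers in the n–f interval produce the single-crossover classes f w n and F W N (93 + 79 = 172) plus the double crossovers (21).
RF(n–f) = (172 + 21) / 800 = 193/800 = 0.2412 → 24.1 m.u.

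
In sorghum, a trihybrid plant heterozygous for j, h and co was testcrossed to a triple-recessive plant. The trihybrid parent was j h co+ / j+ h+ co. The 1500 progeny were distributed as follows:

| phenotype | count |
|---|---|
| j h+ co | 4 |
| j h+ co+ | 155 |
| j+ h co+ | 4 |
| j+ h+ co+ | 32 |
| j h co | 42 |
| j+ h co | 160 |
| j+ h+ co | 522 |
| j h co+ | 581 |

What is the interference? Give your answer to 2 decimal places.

0.55

The two rarest classes, j+ h co+ and j h+ co, are the double crossovers. Comparing them with the parentals, only the j allele has switched, so j is the middle locus and the order is h – j – co.
h–j: (315 + 8)/1500 = 0.2153; j–co: (74 + 8)/1500 = 0.0547.
Expected DCO frequency = 0.2153 × 0.0547 ≈ 0.01178; observed = 8/1500 ≈ 0.00533.
Coefficient of coincidence = 0.00533/0.01178 ≈ 0.45; interference = 1 − 0.45 = 0.55.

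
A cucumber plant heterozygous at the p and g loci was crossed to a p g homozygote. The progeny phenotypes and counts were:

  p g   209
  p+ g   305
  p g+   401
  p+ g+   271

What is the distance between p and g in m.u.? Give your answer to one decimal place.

The two most frequent classes, p+ g (305) and p g+ (401), are the parental types, so the F1 was p+ g / p g+.
The recombinant classes are p+ g+ and p g: 271 + 209 = 480.
Recombination frequency = 480/1186 = 0.4047 ≈ 40.5%, i.e. 40.5 m.u.

40.5 m.u.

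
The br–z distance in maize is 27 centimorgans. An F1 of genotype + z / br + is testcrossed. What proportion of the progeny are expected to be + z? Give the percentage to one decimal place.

A map distance of 27 centimorgans corresponds to a recombination frequency of 0.270.
The F1 is + z / br +, so + z is a parental gamete class with expected frequency (1 − r)/2 = 0.730/2 = 0.3650.
That is 0.3650 = 36.5% of the progeny.

36.5%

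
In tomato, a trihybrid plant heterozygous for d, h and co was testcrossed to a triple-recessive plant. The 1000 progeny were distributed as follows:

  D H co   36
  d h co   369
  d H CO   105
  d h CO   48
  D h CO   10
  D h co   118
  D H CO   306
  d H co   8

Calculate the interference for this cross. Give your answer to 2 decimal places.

0.27

The two most frequent reciprocal classes, D H CO and d h co, are the parental types, so the F1 was D H CO / d h co.
The two rarest classes, D h CO and d H co, are the double crossovers. Comparing them with the parentals, only the h allele has switched, so h is the middle locus and the order is co – h – d.
co–h: (84 + 18)/1000 = 0.1020; h–d: (223 + 18)/1000 = 0.2410.
Expected DCO frequency = 0.1020 × 0.2410 ≈ 0.02458; observed = 18/1000 ≈ 0.01800.
Coefficient of coincidence = 0.01800/0.02458 ≈ 0.73; interference = 1 − 0.73 = 0.27.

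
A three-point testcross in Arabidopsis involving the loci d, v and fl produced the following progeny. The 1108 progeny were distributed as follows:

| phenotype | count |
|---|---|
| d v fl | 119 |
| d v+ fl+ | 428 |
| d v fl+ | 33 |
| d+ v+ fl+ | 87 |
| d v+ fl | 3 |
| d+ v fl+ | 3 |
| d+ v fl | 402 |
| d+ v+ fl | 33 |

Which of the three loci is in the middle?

fl

The two most frequent reciprocal classes, d+ v fl and d v+ fl+, are the parental types, so the F1 was d+ v fl / d v+ fl+.
The two rarest classes, d+ v fl+ and d v+ fl, are the double crossovers. Comparing them with the parentals, only the fl allele has switched, so fl is the middle locus and the order is v – fl – d.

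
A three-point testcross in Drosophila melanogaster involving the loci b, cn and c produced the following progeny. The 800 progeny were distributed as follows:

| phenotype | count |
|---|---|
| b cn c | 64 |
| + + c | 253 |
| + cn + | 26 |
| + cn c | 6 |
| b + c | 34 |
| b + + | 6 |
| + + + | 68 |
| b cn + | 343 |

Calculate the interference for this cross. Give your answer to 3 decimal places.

The two most frequent reciprocal classes, + + c and b cn +, are the parental types, so the F1 was + + c / b cn +.
The two rarest classes, + cn c and b + +, are the double crossovers. Comparing them with the parentals, only the cn allele has switched, so cn is the middle locus and the order is b – cn – c.
b–cn: (60 + 12)/800 = 0.0900; cn–c: (132 + 12)/800 = 0.1800.
Expected DCO frequency = 0.0900 × 0.1800 ≈ 0.01620; observed = 12/800 ≈ 0.01500.
Coefficient of coincidence = 0.01500/0.01620 ≈ 0.926; interference = 1 − 0.926 = 0.074.

0.074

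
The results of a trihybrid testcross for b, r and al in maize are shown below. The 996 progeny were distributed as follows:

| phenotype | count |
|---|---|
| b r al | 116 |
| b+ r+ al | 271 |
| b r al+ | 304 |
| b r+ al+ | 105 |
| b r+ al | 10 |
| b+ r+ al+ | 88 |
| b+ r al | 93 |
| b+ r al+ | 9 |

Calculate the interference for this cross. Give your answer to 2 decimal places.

The two most frequent reciprocal classes, b+ r+ al and b r al+, are the parental types, so the F1 was b+ r+ al / b r al+.
The two rarest classes, b r+ al and b+ r al+, are the double crossovers. Comparing them with the parentals, only the b allele has switched, so b is the middle locus and the order is r – b – al.
r–b: (198 + 19)/996 = 0.2179; b–al: (204 + 19)/996 = 0.2239.
Expected DCO frequency = 0.2179 × 0.2239 ≈ 0.04879; observed = 19/996 ≈ 0.01908.
Coefficient of coincidence = 0.01908/0.04879 ≈ 0.39; interference = 1 − 0.39 = 0.61.

0.61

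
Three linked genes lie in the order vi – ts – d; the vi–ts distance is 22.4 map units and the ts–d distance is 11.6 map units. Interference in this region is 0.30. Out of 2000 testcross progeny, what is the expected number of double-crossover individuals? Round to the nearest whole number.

Map distances give recombination frequencies of 0.224 and 0.116 for the two intervals.
With interference 0.30 (so coincidence = 0.70), expected double-crossover frequency = 0.224 × 0.116 × 0.70 = 0.01819.
Expected number = 0.01819 × 2000 = 36.38 ≈ 36.

36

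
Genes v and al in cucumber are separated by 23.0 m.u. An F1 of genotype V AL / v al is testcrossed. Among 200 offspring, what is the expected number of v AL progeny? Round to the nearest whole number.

23

A map distance of 23.0 m.u. corresponds to a recombination frequency of 0.230.
The F1 is V AL / v al, so v AL is a recombinant gamete class with expected frequency r/2 = 0.230/2 = 0.1150.
Expected number = 0.1150 × 200 = 23.00 ≈ 23.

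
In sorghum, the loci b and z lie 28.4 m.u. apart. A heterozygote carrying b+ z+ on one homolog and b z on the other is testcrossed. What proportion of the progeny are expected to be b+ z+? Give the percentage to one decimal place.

35.8%

A map distance of 28.4 m.u. corresponds to a recombination frequency of 0.284.
The F1 is b+ z+ / b z, so b+ z+ is a parental gamete class with expected frequency (1 − r)/2 = 0.716/2 = 0.3580.
That is 0.3580 = 35.8% of the progeny.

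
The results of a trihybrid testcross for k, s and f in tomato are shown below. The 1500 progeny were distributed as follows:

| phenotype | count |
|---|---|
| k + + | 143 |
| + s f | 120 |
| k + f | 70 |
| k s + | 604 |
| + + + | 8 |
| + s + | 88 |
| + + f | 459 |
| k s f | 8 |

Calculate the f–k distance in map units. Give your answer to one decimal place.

11.6 map units

The two most frequent reciprocal classes, + + f and k s +, are the parental types, so the F1 was + + f / k s +.
The two rarest classes, + + + and k s f, are the double crossovers. Comparing them with the parentals, only the f allele has switched, so f is the middle locus and the order is k – f – s.
Crossovers in the k–f interval produce the single-crossover classes k + f and + s + (70 + 88 = 158) plus the double crossovers (16).
RF(k–f) = (158 + 16) / 1500 = 174/1500 = 0.1160 → 11.6 map units.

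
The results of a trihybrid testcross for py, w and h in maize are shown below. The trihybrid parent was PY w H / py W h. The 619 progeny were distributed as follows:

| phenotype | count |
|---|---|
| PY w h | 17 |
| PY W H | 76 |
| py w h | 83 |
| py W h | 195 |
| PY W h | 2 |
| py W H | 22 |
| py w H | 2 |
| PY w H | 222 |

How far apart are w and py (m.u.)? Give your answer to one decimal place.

The two rarest classes, py w H and PY W h, are the double crossovers. Comparing them with the parentals, only the py allele has switched, so py is the middle locus and the order is w – py – h.
Crossovers in the w–py interval produce the single-crossover classes PY W H and py w h (76 + 83 = 159) plus the double crossovers (4).
RF(w–py) = (159 + 4) / 619 = 163/619 = 0.2633 → 26.3 m.u.

26.3 m.u.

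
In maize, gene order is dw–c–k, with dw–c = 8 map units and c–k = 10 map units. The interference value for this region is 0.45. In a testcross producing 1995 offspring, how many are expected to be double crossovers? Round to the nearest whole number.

Map distances give recombination frequencies of 0.080 and 0.100 for the two intervals.
With interference 0.45 (so coincidence = 0.55), expected double-crossover frequency = 0.080 × 0.100 × 0.55 = 0.00440.
Expected number = 0.00440 × 1995 = 8.78 ≈ 9.

9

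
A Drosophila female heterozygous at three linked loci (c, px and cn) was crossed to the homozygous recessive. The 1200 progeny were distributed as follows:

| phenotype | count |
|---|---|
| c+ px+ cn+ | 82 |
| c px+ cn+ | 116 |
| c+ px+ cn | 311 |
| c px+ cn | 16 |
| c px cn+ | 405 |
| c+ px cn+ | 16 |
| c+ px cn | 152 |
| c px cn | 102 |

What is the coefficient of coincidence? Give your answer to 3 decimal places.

0.593

The two most frequent reciprocal classes, c+ px+ cn and c px cn+, are the parental types, so the F1 was c+ px+ cn / c px cn+.
The two rarest classes, c px+ cn and c+ px cn+, are the double crossovers. Comparing them with the parentals, only the c allele has switched, so c is the middle locus and the order is px – c – cn.
px–c: (268 + 32)/1200 = 0.2500; c–cn: (184 + 32)/1200 = 0.1800.
Expected DCO frequency = 0.2500 × 0.1800 ≈ 0.04500; observed = 32/1200 ≈ 0.02667.
Coefficient of coincidence = 0.02667/0.04500 ≈ 0.593.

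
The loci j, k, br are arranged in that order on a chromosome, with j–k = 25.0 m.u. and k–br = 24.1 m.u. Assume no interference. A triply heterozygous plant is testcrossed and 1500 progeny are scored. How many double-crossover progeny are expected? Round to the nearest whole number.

Map distances give recombination frequencies of 0.250 and 0.241 for the two intervals.
With no interference, expected double-crossover frequency = 0.250 × 0.241 = 0.06025.
Expected number = 0.06025 × 1500 = 90.38 ≈ 90.

90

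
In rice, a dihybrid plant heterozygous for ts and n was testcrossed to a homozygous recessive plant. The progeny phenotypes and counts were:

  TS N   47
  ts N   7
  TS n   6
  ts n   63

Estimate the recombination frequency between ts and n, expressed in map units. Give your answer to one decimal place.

10.6 map units

The two most frequent classes, TS N (47) and ts n (63), are the parental types, so the F1 was TS N / ts n.
The recombinant classes are TS n and ts N: 6 + 7 = 13.
Recombination frequency = 13/123 = 0.1057 ≈ 10.6%, i.e. 10.6 map units.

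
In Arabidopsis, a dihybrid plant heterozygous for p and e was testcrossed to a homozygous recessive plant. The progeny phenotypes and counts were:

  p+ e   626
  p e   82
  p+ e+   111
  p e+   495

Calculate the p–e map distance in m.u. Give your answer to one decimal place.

14.7 m.u.

The two most frequent classes, p+ e (626) and p e+ (495), are the parental types, so the F1 was p+ e / p e+.
The recombinant classes are p+ e+ and p e: 111 + 82 = 193.
Recombination frequency = 193/1314 = 0.1469 ≈ 14.7%, i.e. 14.7 m.u.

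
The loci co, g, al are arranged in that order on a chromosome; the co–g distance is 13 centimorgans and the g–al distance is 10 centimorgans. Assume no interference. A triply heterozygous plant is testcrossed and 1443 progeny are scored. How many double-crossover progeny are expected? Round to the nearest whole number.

19

Map distances give recombination frequencies of 0.130 and 0.100 for the two intervals.
With no interference, expected double-crossover frequency = 0.130 × 0.100 = 0.01300.
Expected number = 0.01300 × 1443 = 18.76 ≈ 19.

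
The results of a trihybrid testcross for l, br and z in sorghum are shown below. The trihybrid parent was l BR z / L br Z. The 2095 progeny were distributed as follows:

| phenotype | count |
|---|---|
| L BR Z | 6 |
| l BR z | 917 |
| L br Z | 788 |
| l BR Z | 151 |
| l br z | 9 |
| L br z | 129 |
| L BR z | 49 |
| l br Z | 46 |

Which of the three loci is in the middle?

The two rarest classes, l br z and L BR Z, are the double crossovers. Comparing them with the parentals, only the br allele has switched, so br is the middle locus and the order is z – br – l.

br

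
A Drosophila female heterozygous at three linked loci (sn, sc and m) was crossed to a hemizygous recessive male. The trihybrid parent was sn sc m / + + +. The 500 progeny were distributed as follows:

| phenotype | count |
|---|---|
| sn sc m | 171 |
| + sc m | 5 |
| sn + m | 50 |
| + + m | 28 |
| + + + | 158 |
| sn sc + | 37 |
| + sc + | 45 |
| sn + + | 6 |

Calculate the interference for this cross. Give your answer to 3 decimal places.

0.317

The two rarest classes, + sc m and sn + +, are the double crossovers. Comparing them with the parentals, only the sn allele has switched, so sn is the middle locus and the order is sc – sn – m.
sc–sn: (95 + 11)/500 = 0.2120; sn–m: (65 + 11)/500 = 0.1520.
Expected DCO frequency = 0.2120 × 0.1520 ≈ 0.03222; observed = 11/500 ≈ 0.02200.
Coefficient of coincidence = 0.02200/0.03222 ≈ 0.683; interference = 1 − 0.683 = 0.317.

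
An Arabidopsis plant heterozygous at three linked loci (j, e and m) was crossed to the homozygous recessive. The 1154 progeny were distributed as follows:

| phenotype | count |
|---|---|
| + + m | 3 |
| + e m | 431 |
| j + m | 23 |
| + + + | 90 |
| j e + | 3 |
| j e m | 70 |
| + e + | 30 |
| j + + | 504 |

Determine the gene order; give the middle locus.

The two most frequent reciprocal classes, j + + and + e m, are the parental types, so the F1 was j + + / + e m.
The two rarest classes, j e + and + + m, are the double crossovers. Comparing them with the parentals, only the e allele has switched, so e is the middle locus and the order is j – e – m.

e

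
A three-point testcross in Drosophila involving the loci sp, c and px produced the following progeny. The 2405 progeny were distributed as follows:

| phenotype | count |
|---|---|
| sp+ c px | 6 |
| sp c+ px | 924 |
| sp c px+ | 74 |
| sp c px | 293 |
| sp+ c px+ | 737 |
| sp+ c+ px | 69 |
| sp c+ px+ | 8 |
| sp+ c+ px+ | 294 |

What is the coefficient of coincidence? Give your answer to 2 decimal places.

The two most frequent reciprocal classes, sp c+ px and sp+ c px+, are the parental types, so the F1 was sp c+ px / sp+ c px+.
The two rarest classes, sp c+ px+ and sp+ c px, are the double crossovers. Comparing them with the parentals, only the px allele has switched, so px is the middle locus and the order is c – px – sp.
c–px: (587 + 14)/2405 = 0.2499; px–sp: (143 + 14)/2405 = 0.0653.
Expected DCO frequency = 0.2499 × 0.0653 ≈ 0.01632; observed = 14/2405 ≈ 0.00582.
Coefficient of coincidence = 0.00582/0.01632 ≈ 0.36.

0.36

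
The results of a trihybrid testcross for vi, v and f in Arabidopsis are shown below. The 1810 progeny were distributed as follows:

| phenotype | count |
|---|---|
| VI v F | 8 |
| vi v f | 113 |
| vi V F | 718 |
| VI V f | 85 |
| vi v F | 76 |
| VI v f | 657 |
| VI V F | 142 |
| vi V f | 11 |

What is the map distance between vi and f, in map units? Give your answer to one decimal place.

15.1 map units

The two most frequent reciprocal classes, VI v f and vi V F, are the parental types, so the F1 was VI v f / vi V F.
The two rarest classes, VI v F and vi V f, are the double crossovers. Comparing them with the parentals, only the f allele has switched, so f is the middle locus and the order is vi – f – v.
Crossovers in the vi–f interval produce the single-crossover classes vi v f and VI V F (113 + 142 = 255) plus the double crossovers (19).
RF(vi–f) = (255 + 19) / 1810 = 274/1810 = 0.1514 → 15.1 map units.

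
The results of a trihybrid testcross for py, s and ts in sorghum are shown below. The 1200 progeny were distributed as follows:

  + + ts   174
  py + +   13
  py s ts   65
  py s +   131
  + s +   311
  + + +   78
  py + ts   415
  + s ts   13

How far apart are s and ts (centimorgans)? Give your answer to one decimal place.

The two most frequent reciprocal classes, py + ts and + s +, are the parental types, so the F1 was py + ts / + s +.
The two rarest classes, py + + and + s ts, are the double crossovers. Comparing them with the parentals, only the ts allele has switched, so ts is the middle locus and the order is s – ts – py.
Crossovers in the s–ts interval produce the single-crossover classes py s ts and + + + (65 + 78 = 143) plus the double crossovers (26).
RF(s–ts) = (143 + 26) / 1200 = 169/1200 = 0.1408 → 14.1 centimorgans.

14.1 centimorgans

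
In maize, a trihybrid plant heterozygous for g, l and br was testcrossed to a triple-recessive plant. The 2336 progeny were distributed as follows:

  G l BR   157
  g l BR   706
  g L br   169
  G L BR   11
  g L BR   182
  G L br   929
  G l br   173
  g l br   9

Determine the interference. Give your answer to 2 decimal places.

The two most frequent reciprocal classes, g l BR and G L br, are the parental types, so the F1 was g l BR / G L br.
The two rarest classes, g l br and G L BR, are the double crossovers. Comparing them with the parentals, only the br allele has switched, so br is the middle locus and the order is l – br – g.
l–br: (355 + 20)/2336 = 0.1605; br–g: (326 + 20)/2336 = 0.1481.
Expected DCO frequency = 0.1605 × 0.1481 ≈ 0.02377; observed = 20/2336 ≈ 0.00856.
Coefficient of coincidence = 0.00856/0.02377 ≈ 0.36; interference = 1 − 0.36 = 0.64.

0.64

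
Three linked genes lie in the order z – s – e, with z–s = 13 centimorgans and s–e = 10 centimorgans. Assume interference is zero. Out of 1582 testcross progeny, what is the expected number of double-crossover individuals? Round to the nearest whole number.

21

Map distances give recombination frequencies of 0.130 and 0.100 for the two intervals.
With no interference, expected double-crossover frequency = 0.130 × 0.100 = 0.01300.
Expected number = 0.01300 × 1582 = 20.57 ≈ 21.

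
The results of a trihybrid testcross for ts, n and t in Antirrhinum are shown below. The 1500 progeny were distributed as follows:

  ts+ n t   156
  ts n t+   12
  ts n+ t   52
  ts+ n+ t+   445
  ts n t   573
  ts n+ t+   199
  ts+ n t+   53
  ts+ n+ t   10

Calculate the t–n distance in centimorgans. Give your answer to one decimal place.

8.5 centimorgans

The two most frequent reciprocal classes, ts+ n+ t+ and ts n t, are the parental types, so the F1 was ts+ n+ t+ / ts n t.
The two rarest classes, ts+ n+ t and ts n t+, are the double crossovers. Comparing them with the parentals, only the t allele has switched, so t is the middle locus and the order is n – t – ts.
Crossovers in the n–t interval produce the single-crossover classes ts+ n t+ and ts n+ t (53 + 52 = 105) plus the double crossovers (22).
RF(n–t) = (105 + 22) / 1500 = 127/1500 = 0.0847 → 8.5 centimorgans.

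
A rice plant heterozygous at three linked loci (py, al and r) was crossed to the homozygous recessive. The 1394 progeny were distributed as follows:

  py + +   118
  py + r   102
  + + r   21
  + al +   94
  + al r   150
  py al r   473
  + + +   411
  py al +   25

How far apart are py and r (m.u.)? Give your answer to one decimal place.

22.5 m.u.

The two most frequent reciprocal classes, py al r and + + +, are the parental types, so the F1 was py al r / + + +.
The two rarest classes, py al + and + + r, are the double crossovers. Comparing them with the parentals, only the r allele has switched, so r is the middle locus and the order is al – r – py.
Crossovers in the r–py interval produce the single-crossover classes + al r and py + + (150 + 118 = 268) plus the double crossovers (46).
RF(r–py) = (268 + 46) / 1394 = 314/1394 = 0.2253 → 22.5 m.u.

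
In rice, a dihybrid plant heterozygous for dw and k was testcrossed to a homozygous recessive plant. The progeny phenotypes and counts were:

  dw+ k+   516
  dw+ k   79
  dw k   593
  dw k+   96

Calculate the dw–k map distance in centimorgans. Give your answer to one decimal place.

13.6 centimorgans

The two most frequent classes, dw+ k+ (516) and dw k (593), are the parental types, so the F1 was dw+ k+ / dw k.
The recombinant classes are dw+ k and dw k+: 79 + 96 = 175.
Recombination frequency = 175/1284 = 0.1363 ≈ 13.6%, i.e. 13.6 centimorgans.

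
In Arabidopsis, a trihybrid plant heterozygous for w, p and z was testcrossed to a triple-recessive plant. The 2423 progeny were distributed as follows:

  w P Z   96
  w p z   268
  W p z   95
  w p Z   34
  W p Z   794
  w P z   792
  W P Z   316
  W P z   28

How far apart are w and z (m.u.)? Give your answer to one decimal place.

The two most frequent reciprocal classes, w P z and W p Z, are the parental types, so the F1 was w P z / W p Z.
The two rarest classes, W P z and w p Z, are the double crossovers. Comparing them with the parentals, only the w allele has switched, so w is the middle locus and the order is z – w – p.
Crossovers in the z–w interval produce the single-crossover classes w P Z and W p z (96 + 95 = 191) plus the double crossovers (62).
RF(z–w) = (191 + 62) / 2423 = 253/2423 = 0.1044 → 10.4 m.u.

10.4 m.u.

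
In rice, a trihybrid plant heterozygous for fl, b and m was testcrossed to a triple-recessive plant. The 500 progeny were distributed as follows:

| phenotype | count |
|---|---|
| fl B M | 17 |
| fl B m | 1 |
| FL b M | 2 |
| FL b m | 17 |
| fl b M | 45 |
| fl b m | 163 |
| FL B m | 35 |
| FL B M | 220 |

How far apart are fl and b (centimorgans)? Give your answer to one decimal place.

7.4 centimorgans

The two most frequent reciprocal classes, fl b m and FL B M, are the parental types, so the F1 was fl b m / FL B M.
The two rarest classes, fl B m and FL b M, are the double crossovers. Comparing them with the parentals, only the b allele has switched, so b is the middle locus and the order is m – b – fl.
Crossovers in the b–fl interval produce the single-crossover classes FL b m and fl B M (17 + 17 = 34) plus the double crossovers (3).
RF(b–fl) = (34 + 3) / 500 = 37/500 = 0.0740 → 7.4 centimorgans.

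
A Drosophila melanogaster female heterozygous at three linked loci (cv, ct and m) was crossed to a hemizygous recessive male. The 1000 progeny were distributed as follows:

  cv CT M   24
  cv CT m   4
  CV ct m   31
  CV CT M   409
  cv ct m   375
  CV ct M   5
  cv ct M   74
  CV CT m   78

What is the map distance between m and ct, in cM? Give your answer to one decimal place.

The two most frequent reciprocal classes, cv ct m and CV CT M, are the parental types, so the F1 was cv ct m / CV CT M.
The two rarest classes, cv CT m and CV ct M, are the double crossovers. Comparing them with the parentals, only the ct allele has switched, so ct is the middle locus and the order is m – ct – cv.
Crossovers in the m–ct interval produce the single-crossover classes cv ct M and CV CT m (74 + 78 = 152) plus the double crossovers (9).
RF(m–ct) = (152 + 9) / 1000 = 161/1000 = 0.1610 → 16.1 cM.

16.1 cM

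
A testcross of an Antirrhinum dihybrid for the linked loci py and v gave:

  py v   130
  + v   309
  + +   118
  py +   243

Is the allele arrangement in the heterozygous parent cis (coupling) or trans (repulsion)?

The two most frequent classes are + v (309) and py + (243); these are the parental (non-recombinant) types.
So the F1 carried + v on one chromosome and py + on the other — the recessive alleles are on opposite chromosomes (trans / repulsion).

trans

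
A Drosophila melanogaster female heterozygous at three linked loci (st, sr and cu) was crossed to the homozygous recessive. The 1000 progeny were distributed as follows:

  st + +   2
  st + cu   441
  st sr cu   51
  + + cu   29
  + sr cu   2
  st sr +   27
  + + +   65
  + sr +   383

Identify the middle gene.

The two most frequent reciprocal classes, + sr + and st + cu, are the parental types, so the F1 was + sr + / st + cu.
The two rarest classes, + sr cu and st + +, are the double crossovers. Comparing them with the parentals, only the cu allele has switched, so cu is the middle locus and the order is sr – cu – st.

cu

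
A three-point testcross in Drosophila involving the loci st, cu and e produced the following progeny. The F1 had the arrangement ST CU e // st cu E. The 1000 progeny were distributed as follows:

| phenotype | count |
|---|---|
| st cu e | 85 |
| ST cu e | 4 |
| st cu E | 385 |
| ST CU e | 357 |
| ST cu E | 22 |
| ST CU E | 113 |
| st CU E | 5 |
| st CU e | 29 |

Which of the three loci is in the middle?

The two rarest classes, ST cu e and st CU E, are the double crossovers. Comparing them with the parentals, only the cu allele has switched, so cu is the middle locus and the order is st – cu – e.

cu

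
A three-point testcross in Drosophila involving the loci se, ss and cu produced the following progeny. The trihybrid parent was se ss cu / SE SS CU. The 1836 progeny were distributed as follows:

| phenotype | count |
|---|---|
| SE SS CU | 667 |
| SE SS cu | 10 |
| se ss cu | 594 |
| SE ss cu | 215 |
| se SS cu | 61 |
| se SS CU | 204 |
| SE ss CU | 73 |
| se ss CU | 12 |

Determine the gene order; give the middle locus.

The two rarest classes, se ss CU and SE SS cu, are the double crossovers. Comparing them with the parentals, only the cu allele has switched, so cu is the middle locus and the order is se – cu – ss.

cu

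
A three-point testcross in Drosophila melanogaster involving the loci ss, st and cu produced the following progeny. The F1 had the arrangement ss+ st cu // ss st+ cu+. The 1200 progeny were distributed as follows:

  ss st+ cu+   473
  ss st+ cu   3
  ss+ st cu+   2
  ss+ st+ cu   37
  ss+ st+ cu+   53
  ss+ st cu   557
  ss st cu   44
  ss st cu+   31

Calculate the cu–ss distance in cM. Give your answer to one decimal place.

8.5 cM

The two rarest classes, ss+ st cu+ and ss st+ cu, are the double crossovers. Comparing them with the parentals, only the cu allele has switched, so cu is the middle locus and the order is st – cu – ss.
Crossovers in the cu–ss interval produce the single-crossover classes ss st cu and ss+ st+ cu+ (44 + 53 = 97) plus the double crossovers (5).
RF(cu–ss) = (97 + 5) / 1200 = 102/1200 = 0.0850 → 8.5 cM.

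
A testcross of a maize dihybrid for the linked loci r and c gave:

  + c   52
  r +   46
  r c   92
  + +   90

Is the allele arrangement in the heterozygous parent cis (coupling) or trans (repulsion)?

The two most frequent classes are + + (90) and r c (92); these are the parental (non-recombinant) types.
So the F1 carried + + on one chromosome and r c on the other — the recessive alleles are on the same chromosome (cis / coupling).

cis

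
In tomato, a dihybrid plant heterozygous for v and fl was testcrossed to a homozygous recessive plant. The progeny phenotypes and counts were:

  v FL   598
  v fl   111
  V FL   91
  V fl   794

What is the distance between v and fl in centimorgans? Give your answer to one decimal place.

The two most frequent classes, V fl (794) and v FL (598), are the parental types, so the F1 was V fl / v FL.
The recombinant classes are V FL and v fl: 91 + 111 = 202.
Recombination frequency = 202/1594 = 0.1267 ≈ 12.7%, i.e. 12.7 centimorgans.

12.7 centimorgans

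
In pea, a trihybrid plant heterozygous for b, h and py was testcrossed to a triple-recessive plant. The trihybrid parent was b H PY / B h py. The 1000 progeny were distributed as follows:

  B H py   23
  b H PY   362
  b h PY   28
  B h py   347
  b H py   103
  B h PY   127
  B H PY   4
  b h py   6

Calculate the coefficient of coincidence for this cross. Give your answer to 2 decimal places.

0.68

The two rarest classes, B H PY and b h py, are the double crossovers. Comparing them with the parentals, only the b allele has switched, so b is the middle locus and the order is h – b – py.
h–b: (51 + 10)/1000 = 0.0610; b–py: (230 + 10)/1000 = 0.2400.
Expected DCO frequency = 0.0610 × 0.2400 ≈ 0.01464; observed = 10/1000 ≈ 0.01000.
Coefficient of coincidence = 0.01000/0.01464 ≈ 0.68.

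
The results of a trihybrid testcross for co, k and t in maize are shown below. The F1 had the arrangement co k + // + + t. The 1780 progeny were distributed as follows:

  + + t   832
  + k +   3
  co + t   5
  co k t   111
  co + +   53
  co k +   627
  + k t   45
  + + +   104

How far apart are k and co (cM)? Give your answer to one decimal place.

The two rarest classes, + k + and co + t, are the double crossovers. Comparing them with the parentals, only the co allele has switched, so co is the middle locus and the order is k – co – t.
Crossovers in the k–co interval produce the single-crossover classes co + + and + k t (53 + 45 = 98) plus the double crossovers (8).
RF(k–co) = (98 + 8) / 1780 = 106/1780 = 0.0596 → 6.0 cM.

6.0 cM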